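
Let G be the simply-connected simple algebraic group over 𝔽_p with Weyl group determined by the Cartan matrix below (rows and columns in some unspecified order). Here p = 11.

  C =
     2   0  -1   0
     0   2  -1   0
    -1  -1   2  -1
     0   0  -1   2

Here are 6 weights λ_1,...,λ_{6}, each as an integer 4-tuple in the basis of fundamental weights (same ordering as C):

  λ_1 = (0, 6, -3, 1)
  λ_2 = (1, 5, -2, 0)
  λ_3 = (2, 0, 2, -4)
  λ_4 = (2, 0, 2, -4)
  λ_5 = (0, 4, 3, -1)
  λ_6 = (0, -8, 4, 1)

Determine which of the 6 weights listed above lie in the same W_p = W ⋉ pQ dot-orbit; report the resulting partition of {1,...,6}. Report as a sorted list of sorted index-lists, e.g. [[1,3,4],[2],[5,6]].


Root system D_4: the 4×4 matrix C matches after relabeling.

Ā_11 reps of the 6 weights (D_4, coords as presented):

  [1] (1, 5, 1, 0) · [2] (1, 5, 1, 0) · [3] (3, 1, 0, 3) · [4] (3, 1, 0, 3) · [5] (1, 5, 1, 0) · [6] (1, 5, 1, 0)

2 distinct reps among the 6 weights ⇒ 2 W_11-linkage classes:

[[1, 2, 5, 6], [3, 4]]


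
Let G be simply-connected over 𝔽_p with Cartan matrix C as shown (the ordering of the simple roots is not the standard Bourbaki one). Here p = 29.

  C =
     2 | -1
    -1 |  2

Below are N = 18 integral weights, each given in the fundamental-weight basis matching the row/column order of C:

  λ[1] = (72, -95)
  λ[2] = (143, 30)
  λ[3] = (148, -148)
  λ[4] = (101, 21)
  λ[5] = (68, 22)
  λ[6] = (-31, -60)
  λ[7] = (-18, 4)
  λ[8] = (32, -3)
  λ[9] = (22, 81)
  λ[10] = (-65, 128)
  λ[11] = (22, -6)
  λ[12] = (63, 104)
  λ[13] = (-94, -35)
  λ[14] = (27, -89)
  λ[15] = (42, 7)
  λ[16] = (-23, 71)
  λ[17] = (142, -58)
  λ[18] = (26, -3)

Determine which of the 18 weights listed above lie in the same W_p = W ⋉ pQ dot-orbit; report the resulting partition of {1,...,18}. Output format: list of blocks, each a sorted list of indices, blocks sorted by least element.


Dynkin diagram of C (from the 2 off-diagonal −1 entries): A_2.

Folding the 18 weights λ_j+ρ into Ā_29 (reps in the given 2-coord order):

  λ_1+ρ ↦ (7, 14);  λ_2+ρ ↦ (27, 1);  λ_3+ρ ↦ (25, 2);  λ_4+ρ ↦ (7, 14);  λ_5+ρ ↦ (18, 5);  λ_6+ρ ↦ (27, 1);  λ_7+ρ ↦ (5, 12);  λ_8+ρ ↦ (25, 2);  λ_9+ρ ↦ (18, 5);  λ_10+ρ ↦ (6, 7);  λ_11+ρ ↦ (18, 5);  λ_12+ρ ↦ (18, 5);  λ_13+ρ ↦ (18, 5);  λ_14+ρ ↦ (27, 1);  λ_15+ρ ↦ (7, 14);  λ_16+ρ ↦ (7, 14);  λ_17+ρ ↦ (27, 1);  λ_18+ρ ↦ (25, 2)

Linkage partition of the 18 weights (6 classes, p=29):

[[1, 4, 15, 16], [2, 6, 14, 17], [3, 8, 18], [5, 9, 11, 12, 13], [7], [10]]


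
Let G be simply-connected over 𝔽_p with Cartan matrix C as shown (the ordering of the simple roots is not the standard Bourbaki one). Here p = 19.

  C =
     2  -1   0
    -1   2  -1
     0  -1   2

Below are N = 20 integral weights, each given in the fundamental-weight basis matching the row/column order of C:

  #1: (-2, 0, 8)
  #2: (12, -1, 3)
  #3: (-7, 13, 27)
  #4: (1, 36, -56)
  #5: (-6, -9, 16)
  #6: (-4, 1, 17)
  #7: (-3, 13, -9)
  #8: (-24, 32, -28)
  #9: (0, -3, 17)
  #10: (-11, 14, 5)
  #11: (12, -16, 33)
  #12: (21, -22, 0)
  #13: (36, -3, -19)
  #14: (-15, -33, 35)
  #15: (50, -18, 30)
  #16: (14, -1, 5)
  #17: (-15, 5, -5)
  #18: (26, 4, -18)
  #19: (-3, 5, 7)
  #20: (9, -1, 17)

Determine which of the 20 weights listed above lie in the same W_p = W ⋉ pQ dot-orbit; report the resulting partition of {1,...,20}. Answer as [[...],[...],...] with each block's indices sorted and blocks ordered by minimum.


Root system A_3: the 3×3 matrix C matches after relabeling.

Ā_19 reps of the 20 weights (A_3, coords as presented):

    [1] (1, 0, 9)
    [2] (13, 0, 4)
    [3] (8, 5, 4)
    [4] (1, 1, 16)
    [5] (8, 5, 4)
    [6] (1, 1, 16)
    [7] (2, 4, 8)
    [8] (8, 5, 4)
    [9] (1, 1, 16)
    [10] (8, 5, 4)
    [11] (13, 0, 4)
    [12] (1, 1, 16)
    [13] (1, 1, 16)
    [14] (8, 5, 4)
    [15] (2, 4, 8)
    [16] (13, 0, 4)
    [17] (2, 4, 8)
    [18] (2, 4, 8)
    [19] (2, 4, 8)
    [20] (1, 0, 9)

These 20 weights hit 5 W_19-dot-orbits; sizes (2, 3, 5, 5, 5):

[[1, 20], [2, 11, 16], [3, 5, 8, 10, 14], [4, 6, 9, 12, 13], [7, 15, 17, 18, 19]]


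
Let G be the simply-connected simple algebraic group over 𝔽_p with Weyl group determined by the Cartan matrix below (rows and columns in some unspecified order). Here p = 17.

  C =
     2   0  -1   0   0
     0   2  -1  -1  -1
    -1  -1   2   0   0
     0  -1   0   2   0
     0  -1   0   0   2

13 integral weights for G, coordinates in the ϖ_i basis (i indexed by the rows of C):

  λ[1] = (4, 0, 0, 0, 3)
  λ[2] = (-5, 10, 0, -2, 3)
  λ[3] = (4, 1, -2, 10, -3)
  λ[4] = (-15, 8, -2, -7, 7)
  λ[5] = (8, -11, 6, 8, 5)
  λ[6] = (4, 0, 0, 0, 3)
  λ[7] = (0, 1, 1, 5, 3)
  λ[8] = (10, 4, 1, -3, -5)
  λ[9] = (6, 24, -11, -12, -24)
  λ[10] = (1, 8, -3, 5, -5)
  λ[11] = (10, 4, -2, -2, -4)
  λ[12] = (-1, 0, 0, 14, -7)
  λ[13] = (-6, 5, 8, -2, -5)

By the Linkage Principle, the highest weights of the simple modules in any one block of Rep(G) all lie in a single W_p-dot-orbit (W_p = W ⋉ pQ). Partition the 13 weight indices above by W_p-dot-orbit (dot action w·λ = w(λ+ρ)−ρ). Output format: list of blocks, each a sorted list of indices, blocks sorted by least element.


Dynkin diagram of C (from the 8 off-diagonal −1 entries): D_5.

W_17-reps of the 13 weights in Ā_17 (same 5-coord order as C):

  [1] (5, 1, 1, 1, 4);  [2] (5, 1, 1, 1, 4);  [3] (4, 1, 0, 10, 1);  [4] (1, 2, 0, 6, 4);  [5] (5, 1, 1, 1, 4);  [6] (5, 1, 1, 1, 4);  [7] (1, 2, 0, 6, 4);  [8] (10, 0, 1, 1, 3);  [9] (3, 3, 1, 2, 2);  [10] (1, 2, 0, 6, 4);  [11] (10, 0, 1, 1, 3);  [12] (4, 1, 0, 10, 1);  [13] (5, 1, 1, 1, 4)

Linkage partition of the 13 weights (5 classes, p=17):

[[1, 2, 5, 6, 13], [3, 12], [4, 7, 10], [8, 11], [9]]


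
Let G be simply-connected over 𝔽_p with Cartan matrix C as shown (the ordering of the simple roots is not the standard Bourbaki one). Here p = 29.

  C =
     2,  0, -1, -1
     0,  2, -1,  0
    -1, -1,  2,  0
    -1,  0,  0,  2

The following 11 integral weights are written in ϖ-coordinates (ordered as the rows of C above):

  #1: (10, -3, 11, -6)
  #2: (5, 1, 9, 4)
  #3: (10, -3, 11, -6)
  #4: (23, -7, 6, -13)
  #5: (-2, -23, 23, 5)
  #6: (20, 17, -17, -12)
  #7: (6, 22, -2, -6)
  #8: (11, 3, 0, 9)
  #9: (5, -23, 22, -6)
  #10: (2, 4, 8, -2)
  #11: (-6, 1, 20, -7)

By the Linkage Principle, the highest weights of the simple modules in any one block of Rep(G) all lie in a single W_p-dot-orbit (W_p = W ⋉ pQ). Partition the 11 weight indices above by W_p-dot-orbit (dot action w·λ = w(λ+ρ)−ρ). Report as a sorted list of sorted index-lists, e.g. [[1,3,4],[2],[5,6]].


Type A_4, rank 4, |W|=120; reorder rows/cols to standard.

W_29-reps of the 11 weights in Ā_29 (same 4-coord order as C):

  [1] (6, 2, 10, 5);  [2] (6, 2, 10, 5);  [3] (6, 2, 10, 5);  [4] (12, 4, 1, 10);  [5] (1, 22, 1, 5);  [6] (6, 2, 10, 5);  [7] (1, 22, 1, 5);  [8] (12, 4, 1, 10);  [9] (1, 22, 1, 5);  [10] (2, 5, 9, 1);  [11] (6, 2, 10, 5)

The 11 indices split into 4 linkage classes (same alcove rep ⇔ same W_29-dot-orbit):

[[1, 2, 3, 6, 11], [4, 8], [5, 7, 9], [10]]


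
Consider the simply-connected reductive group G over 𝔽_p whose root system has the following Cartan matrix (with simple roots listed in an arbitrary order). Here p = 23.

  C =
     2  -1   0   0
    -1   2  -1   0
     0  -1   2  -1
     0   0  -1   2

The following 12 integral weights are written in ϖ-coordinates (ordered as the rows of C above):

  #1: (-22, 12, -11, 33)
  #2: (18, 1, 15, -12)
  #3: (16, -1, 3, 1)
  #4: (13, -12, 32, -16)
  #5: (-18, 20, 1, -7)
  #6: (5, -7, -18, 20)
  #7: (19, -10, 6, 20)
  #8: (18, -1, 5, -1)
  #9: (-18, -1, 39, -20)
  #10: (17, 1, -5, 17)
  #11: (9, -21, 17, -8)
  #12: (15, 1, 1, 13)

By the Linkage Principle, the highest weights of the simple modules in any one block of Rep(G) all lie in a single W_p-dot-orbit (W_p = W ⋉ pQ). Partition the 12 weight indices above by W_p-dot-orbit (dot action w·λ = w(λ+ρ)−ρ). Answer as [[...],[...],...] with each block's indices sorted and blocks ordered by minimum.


Type A_4, rank 4, |W|=120; reorder rows/cols to standard.

Folding the 12 weights λ_j+ρ into Ā_23 (reps in the given 4-coord order):

  λ_1+ρ ↦ (10, 1, 7, 2)
  λ_2+ρ ↦ (5, 2, 2, 3)
  λ_3+ρ ↦ (17, 0, 4, 2)
  λ_4+ρ ↦ (10, 1, 7, 2)
  λ_5+ρ ↦ (17, 0, 4, 2)
  λ_6+ρ ↦ (17, 0, 4, 2)
  λ_7+ρ ↦ (5, 2, 2, 3)
  λ_8+ρ ↦ (17, 0, 4, 2)
  λ_9+ρ ↦ (17, 0, 4, 2)
  λ_10+ρ ↦ (5, 2, 2, 3)
  λ_11+ρ ↦ (10, 1, 7, 2)
  λ_12+ρ ↦ (5, 2, 2, 3)

These 12 weights hit 3 W_23-dot-orbits; sizes (3, 4, 5):

[[1, 4, 11], [2, 7, 10, 12], [3, 5, 6, 8, 9]]


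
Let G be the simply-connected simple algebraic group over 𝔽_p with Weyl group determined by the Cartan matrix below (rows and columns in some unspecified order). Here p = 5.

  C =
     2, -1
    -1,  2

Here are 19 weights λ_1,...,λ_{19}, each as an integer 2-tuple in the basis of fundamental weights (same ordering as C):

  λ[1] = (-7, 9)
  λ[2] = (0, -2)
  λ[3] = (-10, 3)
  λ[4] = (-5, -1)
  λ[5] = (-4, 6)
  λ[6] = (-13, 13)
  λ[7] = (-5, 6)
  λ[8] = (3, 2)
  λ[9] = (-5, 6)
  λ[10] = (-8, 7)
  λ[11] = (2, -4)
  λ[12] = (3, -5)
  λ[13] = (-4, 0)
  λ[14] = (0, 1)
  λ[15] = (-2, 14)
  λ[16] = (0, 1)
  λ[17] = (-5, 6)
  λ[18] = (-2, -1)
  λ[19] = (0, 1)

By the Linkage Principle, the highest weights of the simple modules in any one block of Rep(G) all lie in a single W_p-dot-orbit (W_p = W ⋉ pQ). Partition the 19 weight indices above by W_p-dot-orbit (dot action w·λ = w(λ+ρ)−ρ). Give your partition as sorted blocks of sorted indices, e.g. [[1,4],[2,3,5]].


Dynkin diagram of C (from the 2 off-diagonal −1 entries): A_2.

W_5-reps of the 19 weights in Ā_5 (same 2-coord order as C):

  1: (0, 1);  2: (0, 1);  3: (0, 1);  4: (0, 4);  5: (1, 2);  6: (2, 1);  7: (2, 1);  8: (2, 1);  9: (2, 1);  10: (2, 2);  11: (0, 3);  12: (0, 4);  13: (1, 2);  14: (1, 2);  15: (0, 1);  16: (1, 2);  17: (2, 1);  18: (0, 1);  19: (1, 2)

Partition of {1..19} into 6 W_5-dot-orbits:

[[1, 2, 3, 15, 18], [4, 12], [5, 13, 14, 16, 19], [6, 7, 8, 9, 17], [10], [11]]


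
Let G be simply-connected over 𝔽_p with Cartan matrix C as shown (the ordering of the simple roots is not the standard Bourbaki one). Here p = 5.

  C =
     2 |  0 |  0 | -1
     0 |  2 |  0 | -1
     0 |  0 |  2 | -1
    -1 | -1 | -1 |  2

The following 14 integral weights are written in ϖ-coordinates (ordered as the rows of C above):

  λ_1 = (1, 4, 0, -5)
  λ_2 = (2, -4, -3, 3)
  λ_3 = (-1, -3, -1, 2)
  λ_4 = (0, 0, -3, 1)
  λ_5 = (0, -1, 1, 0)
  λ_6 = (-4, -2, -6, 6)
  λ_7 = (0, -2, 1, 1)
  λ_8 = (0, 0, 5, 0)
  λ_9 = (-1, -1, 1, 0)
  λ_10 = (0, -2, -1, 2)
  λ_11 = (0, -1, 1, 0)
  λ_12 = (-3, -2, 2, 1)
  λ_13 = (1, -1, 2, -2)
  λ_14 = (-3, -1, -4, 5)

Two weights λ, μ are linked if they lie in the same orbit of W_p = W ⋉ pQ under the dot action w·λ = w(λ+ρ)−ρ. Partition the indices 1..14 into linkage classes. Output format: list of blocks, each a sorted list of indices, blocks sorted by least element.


D_4 Cartan matrix, 4 simple roots permuted; ρ=(1,1,1,1).

W_5-reps of the 14 weights in Ā_5 (same 4-coord order as C):

  λ_1 → (1, 0, 2, 1)
  λ_2 → (1, 1, 0, 1)
  λ_3 → (0, 2, 0, 1)
  λ_4 → (1, 1, 2, 0)
  λ_5 → (1, 0, 2, 1)
  λ_6 → (0, 0, 2, 1)
  λ_7 → (1, 1, 2, 0)
  λ_8 → (1, 1, 0, 1)
  λ_9 → (0, 0, 2, 1)
  λ_10 → (1, 1, 0, 1)
  λ_11 → (1, 0, 2, 1)
  λ_12 → (1, 0, 2, 1)
  λ_13 → (1, 1, 2, 0)
  λ_14 → (1, 1, 2, 0)

Partition of {1..14} into 5 W_5-dot-orbits:

[[1, 5, 11, 12], [2, 8, 10], [3], [4, 7, 13, 14], [6, 9]]


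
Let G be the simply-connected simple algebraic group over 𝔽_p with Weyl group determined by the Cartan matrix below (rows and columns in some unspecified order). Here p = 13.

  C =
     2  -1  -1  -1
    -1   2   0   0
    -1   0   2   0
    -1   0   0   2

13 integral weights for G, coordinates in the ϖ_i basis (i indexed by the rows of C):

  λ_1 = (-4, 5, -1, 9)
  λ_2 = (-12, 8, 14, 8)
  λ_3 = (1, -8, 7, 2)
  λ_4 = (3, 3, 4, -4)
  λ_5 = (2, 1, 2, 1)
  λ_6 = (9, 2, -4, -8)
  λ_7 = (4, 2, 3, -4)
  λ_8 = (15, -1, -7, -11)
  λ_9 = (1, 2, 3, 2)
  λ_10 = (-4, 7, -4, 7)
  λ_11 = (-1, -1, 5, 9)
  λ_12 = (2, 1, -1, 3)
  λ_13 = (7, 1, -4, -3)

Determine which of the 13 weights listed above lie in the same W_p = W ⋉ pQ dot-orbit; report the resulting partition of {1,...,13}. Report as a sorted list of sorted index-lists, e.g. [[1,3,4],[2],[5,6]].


C ↔ D_4 under row/col permutation; |W(D_4)| = 192.

W_13-reps of the 13 weights in Ā_13 (same 4-coord order as C):

  [1] (0, 3, 3, 7)
  [2] (2, 0, 2, 0)
  [3] (3, 2, 3, 2)
  [4] (0, 4, 5, 3)
  [5] (3, 2, 3, 2)
  [6] (0, 3, 3, 7)
  [7] (1, 3, 4, 3)
  [8] (0, 3, 3, 7)
  [9] (1, 3, 4, 3)
  [10] (3, 2, 3, 2)
  [11] (0, 3, 3, 7)
  [12] (3, 2, 0, 4)
  [13] (3, 2, 3, 2)

These 13 weights hit 6 W_13-dot-orbits; sizes (4, 1, 4, 1, 2, 1):

[[1, 6, 8, 11], [2], [3, 5, 10, 13], [4], [7, 9], [12]]


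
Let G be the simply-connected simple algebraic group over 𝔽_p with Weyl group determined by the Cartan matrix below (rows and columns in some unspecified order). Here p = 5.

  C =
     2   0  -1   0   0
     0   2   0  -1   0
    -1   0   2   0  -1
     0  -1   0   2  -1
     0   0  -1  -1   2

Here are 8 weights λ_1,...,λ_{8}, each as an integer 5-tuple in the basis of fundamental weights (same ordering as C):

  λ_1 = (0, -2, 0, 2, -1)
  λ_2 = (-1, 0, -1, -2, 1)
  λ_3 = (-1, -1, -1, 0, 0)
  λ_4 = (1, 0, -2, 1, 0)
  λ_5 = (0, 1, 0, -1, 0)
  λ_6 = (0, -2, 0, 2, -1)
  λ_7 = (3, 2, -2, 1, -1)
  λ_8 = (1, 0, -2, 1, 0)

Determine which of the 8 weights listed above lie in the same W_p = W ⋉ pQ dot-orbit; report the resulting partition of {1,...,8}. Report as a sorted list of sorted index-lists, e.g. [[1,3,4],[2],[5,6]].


Type A_5, rank 5, |W|=720; reorder rows/cols to standard.

Alcove-folded reps (p=5, 8 weights, presented ϖ-order):

  λ_1 → (1, 1, 1, 2, 0) · λ_2 → (0, 0, 0, 1, 1) · λ_3 → (0, 0, 0, 1, 1) · λ_4 → (1, 1, 1, 2, 0) · λ_5 → (1, 2, 1, 0, 1) · λ_6 → (1, 1, 1, 2, 0) · λ_7 → (0, 0, 0, 1, 1) · λ_8 → (1, 1, 1, 2, 0)

Linkage partition of the 8 weights (3 classes, p=5):

[[1, 4, 6, 8], [2, 3, 7], [5]]


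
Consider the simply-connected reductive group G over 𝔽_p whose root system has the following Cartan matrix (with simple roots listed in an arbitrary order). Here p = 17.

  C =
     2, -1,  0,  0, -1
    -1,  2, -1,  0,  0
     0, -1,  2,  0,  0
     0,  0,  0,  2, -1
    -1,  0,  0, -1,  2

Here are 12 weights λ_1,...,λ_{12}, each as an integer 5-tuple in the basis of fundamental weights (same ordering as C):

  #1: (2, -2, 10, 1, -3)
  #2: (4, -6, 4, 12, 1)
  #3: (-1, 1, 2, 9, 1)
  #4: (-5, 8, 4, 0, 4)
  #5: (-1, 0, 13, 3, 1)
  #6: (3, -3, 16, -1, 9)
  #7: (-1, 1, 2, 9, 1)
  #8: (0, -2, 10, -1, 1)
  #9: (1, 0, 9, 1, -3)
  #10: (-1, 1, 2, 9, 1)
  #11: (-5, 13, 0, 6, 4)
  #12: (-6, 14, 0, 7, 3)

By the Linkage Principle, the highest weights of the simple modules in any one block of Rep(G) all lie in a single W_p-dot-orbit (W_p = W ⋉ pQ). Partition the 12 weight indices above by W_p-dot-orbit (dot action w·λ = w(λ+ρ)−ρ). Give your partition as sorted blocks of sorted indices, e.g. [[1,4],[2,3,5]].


C ↔ A_5 under row/col permutation; |W(A_5)| = 720.

λ_j+ρ reflected into Ā_17 (⟨·,θ^∨⟩≤17); 5-tuples as given:

    λ_1+ρ ↦ (0, 1, 10, 0, 2)
    λ_2+ρ ↦ (0, 2, 3, 10, 2)
    λ_3+ρ ↦ (0, 2, 3, 10, 2)
    λ_4+ρ ↦ (4, 5, 5, 1, 1)
    λ_5+ρ ↦ (0, 1, 10, 0, 2)
    λ_6+ρ ↦ (0, 2, 3, 10, 2)
    λ_7+ρ ↦ (0, 2, 3, 10, 2)
    λ_8+ρ ↦ (0, 1, 10, 0, 2)
    λ_9+ρ ↦ (0, 1, 10, 0, 2)
    λ_10+ρ ↦ (0, 2, 3, 10, 2)
    λ_11+ρ ↦ (4, 5, 5, 1, 1)
    λ_12+ρ ↦ (4, 5, 5, 1, 1)

Grouping the 12 weights by Ā_17-representative: 3 linkage classes.

[[1, 5, 8, 9], [2, 3, 6, 7, 10], [4, 11, 12]]


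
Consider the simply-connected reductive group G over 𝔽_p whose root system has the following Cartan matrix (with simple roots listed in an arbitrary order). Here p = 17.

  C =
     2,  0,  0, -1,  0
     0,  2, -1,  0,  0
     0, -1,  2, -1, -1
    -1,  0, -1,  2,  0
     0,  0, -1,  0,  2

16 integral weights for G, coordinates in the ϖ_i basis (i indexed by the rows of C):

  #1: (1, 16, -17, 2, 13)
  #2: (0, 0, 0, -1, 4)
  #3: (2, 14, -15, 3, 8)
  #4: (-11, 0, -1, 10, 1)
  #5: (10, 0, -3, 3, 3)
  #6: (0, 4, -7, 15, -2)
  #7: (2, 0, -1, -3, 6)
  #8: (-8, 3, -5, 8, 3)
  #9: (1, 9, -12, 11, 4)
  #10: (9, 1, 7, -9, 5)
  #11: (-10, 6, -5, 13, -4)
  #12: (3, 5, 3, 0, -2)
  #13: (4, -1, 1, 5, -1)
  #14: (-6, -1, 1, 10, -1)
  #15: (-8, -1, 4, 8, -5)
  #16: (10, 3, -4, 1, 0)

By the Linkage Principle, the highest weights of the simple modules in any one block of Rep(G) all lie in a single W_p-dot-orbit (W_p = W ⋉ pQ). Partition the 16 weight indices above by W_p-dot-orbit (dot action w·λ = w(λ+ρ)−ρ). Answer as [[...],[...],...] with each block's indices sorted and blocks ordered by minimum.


Type D_5, rank 5, |W|=1920; reorder rows/cols to standard.

Ā_17 reps of the 16 weights (D_5, coords as presented):

  λ_1+ρ ↦ (10, 1, 0, 1, 2) · λ_2+ρ ↦ (1, 1, 1, 0, 5) · λ_3+ρ ↦ (7, 0, 1, 2, 4) · λ_4+ρ ↦ (10, 1, 0, 1, 2) · λ_5+ρ ↦ (10, 1, 0, 1, 2) · λ_6+ρ ↦ (1, 1, 1, 0, 5) · λ_7+ρ ↦ (1, 1, 1, 0, 5) · λ_8+ρ ↦ (5, 0, 2, 2, 0) · λ_9+ρ ↦ (1, 1, 3, 1, 6) · λ_10+ρ ↦ (1, 1, 1, 0, 5) · λ_11+ρ ↦ (7, 0, 1, 2, 4) · λ_12+ρ ↦ (3, 6, 2, 1, 1) · λ_13+ρ ↦ (5, 0, 2, 2, 0) · λ_14+ρ ↦ (5, 0, 2, 2, 0) · λ_15+ρ ↦ (7, 0, 1, 2, 4) · λ_16+ρ ↦ (10, 1, 0, 1, 2)

Grouping the 16 weights by Ā_17-representative: 6 linkage classes.

[[1, 4, 5, 16], [2, 6, 7, 10], [3, 11, 15], [8, 13, 14], [9], [12]]


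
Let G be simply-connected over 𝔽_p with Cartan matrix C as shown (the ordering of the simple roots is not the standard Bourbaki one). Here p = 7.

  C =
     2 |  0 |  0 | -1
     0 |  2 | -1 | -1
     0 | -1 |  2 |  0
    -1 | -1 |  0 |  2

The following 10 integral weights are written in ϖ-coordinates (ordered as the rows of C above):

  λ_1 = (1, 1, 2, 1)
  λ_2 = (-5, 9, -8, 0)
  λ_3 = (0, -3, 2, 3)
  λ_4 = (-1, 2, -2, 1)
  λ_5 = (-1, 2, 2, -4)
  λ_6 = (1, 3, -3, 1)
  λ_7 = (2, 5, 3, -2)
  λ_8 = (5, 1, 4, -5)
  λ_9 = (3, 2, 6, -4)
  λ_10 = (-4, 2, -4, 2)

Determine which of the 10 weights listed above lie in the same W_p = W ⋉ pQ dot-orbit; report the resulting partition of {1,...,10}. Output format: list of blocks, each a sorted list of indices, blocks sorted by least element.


Root system A_4: the 4×4 matrix C matches after relabeling.

Alcove-folded reps (p=7, 10 weights, presented ϖ-order):

    λ_1 → (0, 2, 1, 2)
    λ_2 → (3, 0, 3, 0)
    λ_3 → (1, 2, 1, 2)
    λ_4 → (0, 2, 1, 2)
    λ_5 → (3, 0, 3, 0)
    λ_6 → (1, 2, 1, 2)
    λ_7 → (1, 2, 1, 2)
    λ_8 → (0, 2, 1, 2)
    λ_9 → (3, 0, 3, 0)
    λ_10 → (3, 0, 3, 0)

The 10 indices split into 3 linkage classes (same alcove rep ⇔ same W_7-dot-orbit):

[[1, 4, 8], [2, 5, 9, 10], [3, 6, 7]]


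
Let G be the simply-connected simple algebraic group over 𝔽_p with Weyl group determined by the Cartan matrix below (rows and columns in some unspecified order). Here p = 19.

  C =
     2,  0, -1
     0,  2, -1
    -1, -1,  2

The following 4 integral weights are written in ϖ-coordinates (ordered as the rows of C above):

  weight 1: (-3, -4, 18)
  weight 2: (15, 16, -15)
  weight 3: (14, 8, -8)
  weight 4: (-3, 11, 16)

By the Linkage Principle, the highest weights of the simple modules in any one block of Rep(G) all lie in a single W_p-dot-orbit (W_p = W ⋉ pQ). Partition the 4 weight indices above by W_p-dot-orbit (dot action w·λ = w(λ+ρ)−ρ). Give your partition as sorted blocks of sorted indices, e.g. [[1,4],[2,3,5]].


A_3 Cartan matrix, 3 simple roots permuted; ρ=(1,1,1).

Alcove-folded reps (p=19, 4 weights, presented ϖ-order):

    [1] (2, 3, 14)
    [2] (2, 3, 14)
    [3] (8, 2, 7)
    [4] (8, 2, 7)

The 4 indices split into 2 linkage classes (same alcove rep ⇔ same W_19-dot-orbit):

[[1, 2], [3, 4]]


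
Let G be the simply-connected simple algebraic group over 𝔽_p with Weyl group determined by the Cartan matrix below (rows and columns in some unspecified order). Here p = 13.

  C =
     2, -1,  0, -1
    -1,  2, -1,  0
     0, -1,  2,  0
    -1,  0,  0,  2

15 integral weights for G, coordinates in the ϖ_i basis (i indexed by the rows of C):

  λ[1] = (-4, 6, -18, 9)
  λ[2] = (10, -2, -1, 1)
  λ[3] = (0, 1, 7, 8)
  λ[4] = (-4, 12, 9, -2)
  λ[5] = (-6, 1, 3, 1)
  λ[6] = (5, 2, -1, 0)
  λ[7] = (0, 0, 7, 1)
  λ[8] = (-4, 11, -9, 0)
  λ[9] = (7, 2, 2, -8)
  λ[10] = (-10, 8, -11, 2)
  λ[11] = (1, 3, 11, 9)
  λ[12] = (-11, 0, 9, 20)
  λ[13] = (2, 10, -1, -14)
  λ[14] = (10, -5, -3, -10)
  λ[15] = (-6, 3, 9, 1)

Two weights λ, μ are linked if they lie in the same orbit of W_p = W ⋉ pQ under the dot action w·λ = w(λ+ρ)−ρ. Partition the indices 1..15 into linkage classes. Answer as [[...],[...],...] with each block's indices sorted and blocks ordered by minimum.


Dynkin diagram of C (from the 6 off-diagonal −1 entries): A_4.

Alcove-folded reps (p=13, 15 weights, presented ϖ-order):

    1: (6, 3, 0, 1)
    2: (10, 0, 1, 2)
    3: (1, 2, 1, 2)
    4: (6, 3, 0, 1)
    5: (1, 2, 1, 2)
    6: (6, 3, 0, 1)
    7: (1, 1, 8, 2)
    8: (1, 1, 8, 2)
    9: (1, 3, 2, 6)
    10: (6, 3, 0, 1)
    11: (1, 2, 1, 2)
    12: (1, 1, 8, 2)
    13: (10, 0, 1, 2)
    14: (2, 2, 2, 5)
    15: (1, 1, 8, 2)

Linkage partition of the 15 weights (6 classes, p=13):

[[1, 4, 6, 10], [2, 13], [3, 5, 11], [7, 8, 12, 15], [9], [14]]


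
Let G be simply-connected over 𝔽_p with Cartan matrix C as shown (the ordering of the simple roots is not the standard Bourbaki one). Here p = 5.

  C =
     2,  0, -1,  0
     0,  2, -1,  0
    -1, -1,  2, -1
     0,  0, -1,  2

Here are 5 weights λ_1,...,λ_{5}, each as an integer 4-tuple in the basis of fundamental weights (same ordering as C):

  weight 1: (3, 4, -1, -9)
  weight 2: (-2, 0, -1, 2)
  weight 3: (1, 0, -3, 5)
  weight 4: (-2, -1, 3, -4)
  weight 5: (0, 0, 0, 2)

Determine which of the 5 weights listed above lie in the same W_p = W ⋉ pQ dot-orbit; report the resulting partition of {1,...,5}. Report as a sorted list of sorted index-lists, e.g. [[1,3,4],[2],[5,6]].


D_4 Cartan matrix, 4 simple roots permuted; ρ=(1,1,1,1).

W_5-reps of the 5 weights in Ā_5 (same 4-coord order as C):

  λ_1 → (1, 0, 0, 3);  λ_2 → (0, 0, 1, 2);  λ_3 → (1, 0, 0, 3);  λ_4 → (1, 0, 0, 3);  λ_5 → (0, 0, 1, 2)

These 5 weights hit 2 W_5-dot-orbits; sizes (3, 2):

[[1, 3, 4], [2, 5]]


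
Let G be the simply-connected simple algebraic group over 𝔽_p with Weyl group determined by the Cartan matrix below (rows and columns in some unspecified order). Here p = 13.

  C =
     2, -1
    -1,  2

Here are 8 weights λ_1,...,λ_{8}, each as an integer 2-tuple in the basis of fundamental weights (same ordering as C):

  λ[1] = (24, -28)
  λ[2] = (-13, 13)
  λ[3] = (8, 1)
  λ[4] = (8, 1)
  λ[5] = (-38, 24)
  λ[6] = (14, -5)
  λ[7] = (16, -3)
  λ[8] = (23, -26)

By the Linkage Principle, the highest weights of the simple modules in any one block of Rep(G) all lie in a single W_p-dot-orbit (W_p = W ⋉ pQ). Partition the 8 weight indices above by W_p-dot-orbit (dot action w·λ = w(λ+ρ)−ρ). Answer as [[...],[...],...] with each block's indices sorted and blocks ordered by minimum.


Cartan matrix: type A_2 (|W|=6); un-permuting the 2 rows.

λ_j+ρ reflected into Ā_13 (⟨·,θ^∨⟩≤13); 2-tuples as given:

  [1] (11, 1)
  [2] (11, 1)
  [3] (9, 2)
  [4] (9, 2)
  [5] (11, 1)
  [6] (9, 2)
  [7] (9, 2)
  [8] (11, 1)

Linkage partition of the 8 weights (2 classes, p=13):

[[1, 2, 5, 8], [3, 4, 6, 7]]


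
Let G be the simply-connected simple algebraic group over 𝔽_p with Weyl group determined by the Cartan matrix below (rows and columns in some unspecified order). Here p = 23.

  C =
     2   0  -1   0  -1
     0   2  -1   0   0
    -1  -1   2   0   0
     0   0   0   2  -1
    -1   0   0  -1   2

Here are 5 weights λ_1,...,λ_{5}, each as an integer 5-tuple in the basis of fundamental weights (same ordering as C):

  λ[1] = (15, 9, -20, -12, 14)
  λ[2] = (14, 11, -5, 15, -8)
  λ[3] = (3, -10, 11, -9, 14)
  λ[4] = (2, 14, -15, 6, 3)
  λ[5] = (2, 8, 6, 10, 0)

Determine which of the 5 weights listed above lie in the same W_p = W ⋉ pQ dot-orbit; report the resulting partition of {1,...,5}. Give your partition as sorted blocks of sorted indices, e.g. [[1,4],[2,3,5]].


A_5 Cartan matrix, 5 simple roots permuted; ρ=(1,1,1,1,1).

Each λ_j+ρ reduced to Ā_23; 5-tuples below use C's row order:

  λ_1 → (3, 1, 7, 3, 1);  λ_2 → (4, 1, 3, 0, 7);  λ_3 → (4, 1, 3, 0, 7);  λ_4 → (4, 1, 3, 0, 7);  λ_5 → (3, 1, 7, 3, 1)

Partition of {1..5} into 2 W_23-dot-orbits:

[[1, 5], [2, 3, 4]]


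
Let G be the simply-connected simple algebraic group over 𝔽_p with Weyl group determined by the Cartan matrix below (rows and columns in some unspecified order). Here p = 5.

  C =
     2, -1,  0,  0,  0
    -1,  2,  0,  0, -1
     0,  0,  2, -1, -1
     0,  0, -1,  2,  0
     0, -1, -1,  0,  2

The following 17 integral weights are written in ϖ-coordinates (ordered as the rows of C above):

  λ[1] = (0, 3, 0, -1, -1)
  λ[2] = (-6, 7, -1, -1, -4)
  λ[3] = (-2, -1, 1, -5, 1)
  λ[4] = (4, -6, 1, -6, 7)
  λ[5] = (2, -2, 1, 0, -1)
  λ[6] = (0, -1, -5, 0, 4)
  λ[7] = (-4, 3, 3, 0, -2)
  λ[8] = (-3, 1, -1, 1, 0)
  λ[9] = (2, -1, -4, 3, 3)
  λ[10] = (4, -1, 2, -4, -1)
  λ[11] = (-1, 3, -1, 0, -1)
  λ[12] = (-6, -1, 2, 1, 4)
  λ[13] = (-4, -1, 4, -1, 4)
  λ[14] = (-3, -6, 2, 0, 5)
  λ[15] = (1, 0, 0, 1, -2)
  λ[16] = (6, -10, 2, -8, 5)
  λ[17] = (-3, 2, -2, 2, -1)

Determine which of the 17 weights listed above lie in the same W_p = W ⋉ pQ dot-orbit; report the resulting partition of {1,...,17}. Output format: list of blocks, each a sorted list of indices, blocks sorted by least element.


C ↔ A_5 under row/col permutation; |W(A_5)| = 720.

λ_j+ρ reflected into Ā_5 (⟨·,θ^∨⟩≤5); 5-tuples as given:

    λ_1 → (0, 4, 0, 1, 0)
    λ_2 → (2, 0, 0, 0, 0)
    λ_3 → (0, 0, 1, 2, 1)
    λ_4 → (2, 0, 0, 0, 0)
    λ_5 → (2, 0, 1, 1, 1)
    λ_6 → (0, 0, 1, 2, 1)
    λ_7 → (0, 0, 1, 2, 1)
    λ_8 → (2, 0, 0, 2, 1)
    λ_9 → (0, 0, 1, 2, 1)
    λ_10 → (2, 0, 0, 0, 0)
    λ_11 → (0, 4, 0, 1, 0)
    λ_12 → (2, 0, 0, 0, 0)
    λ_13 → (2, 0, 0, 0, 0)
    λ_14 → (0, 0, 1, 2, 1)
    λ_15 → (2, 0, 0, 2, 1)
    λ_16 → (2, 0, 1, 1, 1)
    λ_17 → (2, 0, 0, 2, 1)

Partition of {1..17} into 5 W_5-dot-orbits:

[[1, 11], [2, 4, 10, 12, 13], [3, 6, 7, 9, 14], [5, 16], [8, 15, 17]]


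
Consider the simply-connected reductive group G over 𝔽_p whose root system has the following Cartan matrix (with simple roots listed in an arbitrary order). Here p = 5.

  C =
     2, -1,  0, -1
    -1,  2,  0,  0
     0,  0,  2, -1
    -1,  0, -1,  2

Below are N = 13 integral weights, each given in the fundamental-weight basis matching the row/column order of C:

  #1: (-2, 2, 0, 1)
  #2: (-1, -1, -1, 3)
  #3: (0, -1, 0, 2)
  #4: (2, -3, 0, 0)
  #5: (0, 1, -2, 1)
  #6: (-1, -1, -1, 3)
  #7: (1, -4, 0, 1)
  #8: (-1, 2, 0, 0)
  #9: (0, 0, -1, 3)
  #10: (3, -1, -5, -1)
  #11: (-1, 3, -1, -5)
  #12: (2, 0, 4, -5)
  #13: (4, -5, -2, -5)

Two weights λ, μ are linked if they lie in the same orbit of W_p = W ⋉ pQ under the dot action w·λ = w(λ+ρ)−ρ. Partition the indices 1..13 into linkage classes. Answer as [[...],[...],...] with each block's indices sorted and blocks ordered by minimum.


Cartan matrix: type A_4 (|W|=120); un-permuting the 4 rows.

λ_j+ρ reflected into Ā_5 (⟨·,θ^∨⟩≤5); 4-tuples as given:

  λ_1 → (1, 2, 1, 1);  λ_2 → (0, 0, 0, 4);  λ_3 → (1, 0, 1, 3);  λ_4 → (1, 2, 1, 1);  λ_5 → (1, 2, 1, 1);  λ_6 → (0, 0, 0, 4);  λ_7 → (1, 2, 1, 1);  λ_8 → (0, 3, 1, 1);  λ_9 → (1, 0, 1, 3);  λ_10 → (0, 0, 0, 4);  λ_11 → (0, 0, 0, 4);  λ_12 → (1, 0, 1, 3);  λ_13 → (1, 0, 1, 3)

4 distinct reps among the 13 weights ⇒ 4 W_5-linkage classes:

[[1, 4, 5, 7], [2, 6, 10, 11], [3, 9, 12, 13], [8]]


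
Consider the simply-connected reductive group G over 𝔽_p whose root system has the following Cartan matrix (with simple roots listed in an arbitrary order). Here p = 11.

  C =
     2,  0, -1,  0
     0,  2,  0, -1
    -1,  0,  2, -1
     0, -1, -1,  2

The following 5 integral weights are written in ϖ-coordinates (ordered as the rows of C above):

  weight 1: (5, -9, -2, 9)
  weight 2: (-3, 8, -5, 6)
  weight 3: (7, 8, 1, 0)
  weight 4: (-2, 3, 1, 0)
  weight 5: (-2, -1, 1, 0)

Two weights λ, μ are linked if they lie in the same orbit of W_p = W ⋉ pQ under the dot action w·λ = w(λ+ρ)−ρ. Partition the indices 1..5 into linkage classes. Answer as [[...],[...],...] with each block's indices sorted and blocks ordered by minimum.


Root system A_4: the 4×4 matrix C matches after relabeling.

W_11-reps of the 5 weights in Ā_11 (same 4-coord order as C):

  [1] (1, 4, 1, 1)
  [2] (1, 4, 1, 1)
  [3] (1, 0, 1, 1)
  [4] (1, 4, 1, 1)
  [5] (1, 0, 1, 1)

Grouping the 5 weights by Ā_11-representative: 2 linkage classes.

[[1, 2, 4], [3, 5]]


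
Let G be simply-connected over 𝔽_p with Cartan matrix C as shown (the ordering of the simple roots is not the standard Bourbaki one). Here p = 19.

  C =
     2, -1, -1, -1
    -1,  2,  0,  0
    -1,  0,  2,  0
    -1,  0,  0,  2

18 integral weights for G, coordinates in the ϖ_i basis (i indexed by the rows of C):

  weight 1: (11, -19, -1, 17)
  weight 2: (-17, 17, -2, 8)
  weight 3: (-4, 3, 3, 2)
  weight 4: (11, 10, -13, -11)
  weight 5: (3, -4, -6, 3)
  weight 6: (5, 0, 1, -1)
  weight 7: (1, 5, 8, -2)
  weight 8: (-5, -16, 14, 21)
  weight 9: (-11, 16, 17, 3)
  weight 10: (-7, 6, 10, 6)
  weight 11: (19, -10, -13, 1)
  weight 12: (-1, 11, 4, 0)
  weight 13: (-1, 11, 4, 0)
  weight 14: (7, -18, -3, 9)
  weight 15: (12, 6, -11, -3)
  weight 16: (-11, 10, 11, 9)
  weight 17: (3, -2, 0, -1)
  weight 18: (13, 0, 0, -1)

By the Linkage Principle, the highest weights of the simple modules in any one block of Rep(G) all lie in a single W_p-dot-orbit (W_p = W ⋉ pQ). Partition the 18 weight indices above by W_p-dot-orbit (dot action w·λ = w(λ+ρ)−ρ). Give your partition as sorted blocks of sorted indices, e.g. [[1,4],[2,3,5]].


Root system D_4: the 4×4 matrix C matches after relabeling.

Ā_19 reps of the 18 weights (D_4, coords as presented):

  [1] (6, 1, 5, 1) · [2] (1, 6, 9, 1) · [3] (3, 1, 1, 0) · [4] (6, 1, 2, 0) · [5] (3, 1, 1, 0) · [6] (6, 1, 2, 0) · [7] (1, 6, 9, 1) · [8] (3, 1, 1, 0) · [9] (6, 1, 2, 0) · [10] (6, 1, 5, 1) · [11] (1, 6, 9, 1) · [12] (0, 12, 5, 1) · [13] (0, 12, 5, 1) · [14] (1, 6, 9, 1) · [15] (1, 6, 9, 1) · [16] (6, 1, 2, 0) · [17] (3, 1, 1, 0) · [18] (3, 1, 1, 0)

These 18 weights hit 5 W_19-dot-orbits; sizes (2, 5, 5, 4, 2):

[[1, 10], [2, 7, 11, 14, 15], [3, 5, 8, 17, 18], [4, 6, 9, 16], [12, 13]]


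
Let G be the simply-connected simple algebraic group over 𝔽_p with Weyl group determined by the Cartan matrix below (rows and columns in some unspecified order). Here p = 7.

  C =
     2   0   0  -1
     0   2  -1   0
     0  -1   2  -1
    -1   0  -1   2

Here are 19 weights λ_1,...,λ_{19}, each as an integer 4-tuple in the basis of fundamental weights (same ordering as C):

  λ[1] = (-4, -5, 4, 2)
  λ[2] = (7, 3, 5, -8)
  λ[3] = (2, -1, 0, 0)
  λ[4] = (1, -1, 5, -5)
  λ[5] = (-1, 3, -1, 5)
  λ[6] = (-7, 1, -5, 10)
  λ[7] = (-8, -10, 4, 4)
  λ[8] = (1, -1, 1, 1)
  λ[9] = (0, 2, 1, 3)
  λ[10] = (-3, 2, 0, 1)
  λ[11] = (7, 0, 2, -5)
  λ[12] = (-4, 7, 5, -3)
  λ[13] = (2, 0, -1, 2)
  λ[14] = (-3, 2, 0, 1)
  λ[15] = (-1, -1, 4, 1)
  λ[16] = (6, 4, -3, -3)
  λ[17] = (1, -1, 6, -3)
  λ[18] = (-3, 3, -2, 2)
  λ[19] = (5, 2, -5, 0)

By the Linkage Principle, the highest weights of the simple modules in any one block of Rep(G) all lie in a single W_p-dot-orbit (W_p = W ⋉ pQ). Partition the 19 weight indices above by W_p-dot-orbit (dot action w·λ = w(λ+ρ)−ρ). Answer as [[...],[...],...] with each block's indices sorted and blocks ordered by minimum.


Cartan matrix: type A_4 (|W|=120); un-permuting the 4 rows.

Ā_7 reps of the 19 weights (A_4, coords as presented):

    1: (2, 3, 1, 0)
    2: (3, 1, 0, 3)
    3: (3, 0, 1, 1)
    4: (2, 0, 2, 2)
    5: (3, 1, 0, 3)
    6: (2, 2, 0, 1)
    7: (2, 0, 2, 2)
    8: (2, 0, 2, 2)
    9: (2, 0, 2, 2)
    10: (2, 3, 1, 0)
    11: (3, 1, 0, 3)
    12: (3, 0, 1, 1)
    13: (3, 1, 0, 3)
    14: (2, 3, 1, 0)
    15: (0, 0, 5, 2)
    16: (2, 0, 2, 2)
    17: (0, 0, 5, 2)
    18: (2, 3, 1, 0)
    19: (3, 1, 0, 3)

Grouping the 19 weights by Ā_7-representative: 6 linkage classes.

[[1, 10, 14, 18], [2, 5, 11, 13, 19], [3, 12], [4, 7, 8, 9, 16], [6], [15, 17]]


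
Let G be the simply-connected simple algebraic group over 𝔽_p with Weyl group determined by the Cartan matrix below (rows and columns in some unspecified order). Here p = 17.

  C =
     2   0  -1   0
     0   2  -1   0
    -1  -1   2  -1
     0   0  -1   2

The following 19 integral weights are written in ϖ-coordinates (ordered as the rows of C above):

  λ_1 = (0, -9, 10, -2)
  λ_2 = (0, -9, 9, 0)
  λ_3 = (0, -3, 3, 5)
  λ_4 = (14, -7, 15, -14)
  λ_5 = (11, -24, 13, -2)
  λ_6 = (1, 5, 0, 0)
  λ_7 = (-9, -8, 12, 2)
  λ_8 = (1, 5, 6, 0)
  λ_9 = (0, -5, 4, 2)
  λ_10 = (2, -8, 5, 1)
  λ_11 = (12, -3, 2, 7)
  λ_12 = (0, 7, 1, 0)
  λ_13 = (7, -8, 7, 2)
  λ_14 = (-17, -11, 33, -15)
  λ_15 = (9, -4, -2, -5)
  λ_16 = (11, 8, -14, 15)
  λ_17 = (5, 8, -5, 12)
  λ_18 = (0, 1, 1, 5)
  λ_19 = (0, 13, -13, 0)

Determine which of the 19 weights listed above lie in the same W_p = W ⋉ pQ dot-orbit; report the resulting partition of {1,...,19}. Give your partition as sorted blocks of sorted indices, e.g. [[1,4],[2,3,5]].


Dynkin diagram of C (from the 6 off-diagonal −1 entries): D_4.

λ_j+ρ reflected into Ā_17 (⟨·,θ^∨⟩≤17); 4-tuples as given:

    λ_1+ρ ↦ (1, 8, 2, 1)
    λ_2+ρ ↦ (1, 8, 2, 1)
    λ_3+ρ ↦ (1, 2, 2, 6)
    λ_4+ρ ↦ (1, 8, 2, 1)
    λ_5+ρ ↦ (6, 5, 2, 1)
    λ_6+ρ ↦ (2, 6, 1, 1)
    λ_7+ρ ↦ (6, 5, 2, 1)
    λ_8+ρ ↦ (2, 6, 1, 1)
    λ_9+ρ ↦ (1, 4, 1, 3)
    λ_10+ρ ↦ (2, 6, 1, 1)
    λ_11+ρ ↦ (6, 5, 2, 1)
    λ_12+ρ ↦ (1, 8, 2, 1)
    λ_13+ρ ↦ (6, 5, 2, 1)
    λ_14+ρ ↦ (1, 7, 0, 3)
    λ_15+ρ ↦ (1, 4, 1, 3)
    λ_16+ρ ↦ (1, 4, 1, 3)
    λ_17+ρ ↦ (1, 2, 2, 6)
    λ_18+ρ ↦ (1, 2, 2, 6)
    λ_19+ρ ↦ (1, 8, 2, 1)

Linkage partition of the 19 weights (6 classes, p=17):

[[1, 2, 4, 12, 19], [3, 17, 18], [5, 7, 11, 13], [6, 8, 10], [9, 15, 16], [14]]


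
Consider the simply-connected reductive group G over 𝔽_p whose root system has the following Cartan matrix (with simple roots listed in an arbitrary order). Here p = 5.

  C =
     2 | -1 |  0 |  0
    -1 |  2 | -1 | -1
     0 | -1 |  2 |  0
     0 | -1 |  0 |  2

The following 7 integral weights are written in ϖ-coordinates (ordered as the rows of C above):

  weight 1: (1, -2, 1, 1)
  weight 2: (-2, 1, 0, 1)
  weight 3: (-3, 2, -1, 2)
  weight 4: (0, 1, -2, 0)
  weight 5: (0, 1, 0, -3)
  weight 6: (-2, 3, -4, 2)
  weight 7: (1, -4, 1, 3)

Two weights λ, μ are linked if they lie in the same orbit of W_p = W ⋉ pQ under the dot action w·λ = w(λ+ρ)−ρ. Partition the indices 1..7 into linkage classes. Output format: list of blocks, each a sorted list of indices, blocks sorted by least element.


Root system D_4: the 4×4 matrix C matches after relabeling.

Alcove-folded reps (p=5, 7 weights, presented ϖ-order):

  1: (1, 1, 1, 1);  2: (1, 0, 1, 2);  3: (1, 0, 1, 2);  4: (1, 1, 1, 1);  5: (1, 0, 1, 2);  6: (1, 1, 1, 1);  7: (1, 1, 1, 1)

Linkage partition of the 7 weights (2 classes, p=5):

[[1, 4, 6, 7], [2, 3, 5]]


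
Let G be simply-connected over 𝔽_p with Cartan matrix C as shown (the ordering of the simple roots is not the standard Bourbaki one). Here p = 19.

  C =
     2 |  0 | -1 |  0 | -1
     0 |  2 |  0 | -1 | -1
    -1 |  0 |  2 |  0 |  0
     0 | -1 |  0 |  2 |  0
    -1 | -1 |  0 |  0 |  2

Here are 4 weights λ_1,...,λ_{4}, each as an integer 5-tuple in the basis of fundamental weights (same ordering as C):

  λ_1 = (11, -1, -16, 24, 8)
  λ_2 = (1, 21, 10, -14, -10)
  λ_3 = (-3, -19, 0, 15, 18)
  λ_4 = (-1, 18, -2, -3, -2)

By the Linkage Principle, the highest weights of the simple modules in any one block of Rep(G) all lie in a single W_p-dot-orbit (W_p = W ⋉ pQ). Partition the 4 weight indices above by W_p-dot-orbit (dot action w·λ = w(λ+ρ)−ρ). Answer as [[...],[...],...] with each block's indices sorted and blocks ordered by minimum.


Cartan matrix: type A_5 (|W|=720); un-permuting the 5 rows.

W_19-reps of the 4 weights in Ā_19 (same 5-coord order as C):

  λ_1+ρ ↦ (4, 0, 3, 6, 2);  λ_2+ρ ↦ (4, 0, 3, 6, 2);  λ_3+ρ ↦ (0, 15, 1, 2, 1);  λ_4+ρ ↦ (0, 15, 1, 2, 1)

Grouping the 4 weights by Ā_19-representative: 2 linkage classes.

[[1, 2], [3, 4]]


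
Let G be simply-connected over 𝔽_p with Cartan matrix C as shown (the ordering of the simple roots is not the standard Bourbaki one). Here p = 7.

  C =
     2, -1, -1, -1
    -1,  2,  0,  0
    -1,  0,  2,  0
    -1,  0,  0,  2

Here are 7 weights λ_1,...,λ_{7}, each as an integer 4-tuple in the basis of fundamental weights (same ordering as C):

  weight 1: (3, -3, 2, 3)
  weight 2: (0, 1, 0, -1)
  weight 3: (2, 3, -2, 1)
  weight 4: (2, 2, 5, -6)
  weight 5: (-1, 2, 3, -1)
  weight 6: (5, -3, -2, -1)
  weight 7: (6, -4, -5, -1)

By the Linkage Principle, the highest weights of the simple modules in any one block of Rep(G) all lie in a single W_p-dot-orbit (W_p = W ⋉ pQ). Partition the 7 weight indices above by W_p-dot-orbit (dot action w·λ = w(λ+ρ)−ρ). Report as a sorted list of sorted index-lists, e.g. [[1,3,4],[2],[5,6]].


Root system D_4: the 4×4 matrix C matches after relabeling.

W_7-reps of the 7 weights in Ā_7 (same 4-coord order as C):

  λ_1+ρ ↦ (1, 2, 1, 0);  λ_2+ρ ↦ (1, 2, 1, 0);  λ_3+ρ ↦ (1, 2, 1, 0);  λ_4+ρ ↦ (1, 2, 1, 0);  λ_5+ρ ↦ (0, 3, 4, 0);  λ_6+ρ ↦ (1, 2, 1, 0);  λ_7+ρ ↦ (0, 3, 4, 0)

Partition of {1..7} into 2 W_7-dot-orbits:

[[1, 2, 3, 4, 6], [5, 7]]


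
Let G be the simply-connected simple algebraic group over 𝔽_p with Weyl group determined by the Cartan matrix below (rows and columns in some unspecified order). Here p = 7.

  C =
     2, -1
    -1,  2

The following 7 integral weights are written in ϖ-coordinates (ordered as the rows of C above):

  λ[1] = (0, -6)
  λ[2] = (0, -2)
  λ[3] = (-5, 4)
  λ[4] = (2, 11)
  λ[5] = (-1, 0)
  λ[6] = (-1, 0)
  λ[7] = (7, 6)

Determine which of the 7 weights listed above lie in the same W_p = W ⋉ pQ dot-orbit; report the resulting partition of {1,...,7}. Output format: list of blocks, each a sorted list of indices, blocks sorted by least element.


Dynkin diagram of C (from the 2 off-diagonal −1 entries): A_2.

Folding the 7 weights λ_j+ρ into Ā_7 (reps in the given 2-coord order):

  [1] (4, 1) · [2] (0, 1) · [3] (4, 1) · [4] (4, 1) · [5] (0, 1) · [6] (0, 1) · [7] (1, 0)

Grouping the 7 weights by Ā_7-representative: 3 linkage classes.

[[1, 3, 4], [2, 5, 6], [7]]


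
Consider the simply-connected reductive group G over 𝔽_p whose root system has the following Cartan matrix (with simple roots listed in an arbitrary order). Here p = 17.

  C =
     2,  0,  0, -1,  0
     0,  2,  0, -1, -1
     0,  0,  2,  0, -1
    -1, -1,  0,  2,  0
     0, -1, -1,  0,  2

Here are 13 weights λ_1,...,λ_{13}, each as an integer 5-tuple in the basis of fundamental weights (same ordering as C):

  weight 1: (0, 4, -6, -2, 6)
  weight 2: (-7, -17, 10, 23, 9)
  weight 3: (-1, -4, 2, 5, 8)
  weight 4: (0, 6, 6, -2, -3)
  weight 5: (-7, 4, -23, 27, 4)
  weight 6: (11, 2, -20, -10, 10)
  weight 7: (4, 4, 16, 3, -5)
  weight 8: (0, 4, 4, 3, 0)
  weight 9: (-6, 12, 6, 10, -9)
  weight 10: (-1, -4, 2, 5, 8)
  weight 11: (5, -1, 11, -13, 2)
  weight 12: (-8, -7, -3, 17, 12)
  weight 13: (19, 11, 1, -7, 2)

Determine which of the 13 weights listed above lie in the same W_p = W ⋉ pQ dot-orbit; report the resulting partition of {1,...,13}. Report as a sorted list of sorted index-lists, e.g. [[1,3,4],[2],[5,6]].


Cartan matrix: type A_5 (|W|=720); un-permuting the 5 rows.

W_17-reps of the 13 weights in Ā_17 (same 5-coord order as C):

    λ_1 → (0, 4, 5, 1, 2)
    λ_2 → (1, 5, 5, 4, 1)
    λ_3 → (0, 3, 3, 3, 6)
    λ_4 → (0, 4, 5, 1, 2)
    λ_5 → (0, 4, 5, 1, 2)
    λ_6 → (0, 3, 3, 3, 6)
    λ_7 → (4, 0, 3, 1, 4)
    λ_8 → (1, 5, 5, 4, 1)
    λ_9 → (1, 5, 5, 4, 1)
    λ_10 → (0, 3, 3, 3, 6)
    λ_11 → (0, 3, 3, 3, 6)
    λ_12 → (1, 5, 5, 4, 1)
    λ_13 → (0, 3, 3, 3, 6)

4 distinct reps among the 13 weights ⇒ 4 W_17-linkage classes:

[[1, 4, 5], [2, 8, 9, 12], [3, 6, 10, 11, 13], [7]]
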